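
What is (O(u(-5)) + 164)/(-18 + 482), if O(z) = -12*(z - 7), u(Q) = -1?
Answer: 65/116 ≈ 0.56034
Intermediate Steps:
O(z) = 84 - 12*z (O(z) = -12*(-7 + z) = 84 - 12*z)
(O(u(-5)) + 164)/(-18 + 482) = ((84 - 12*(-1)) + 164)/(-18 + 482) = ((84 + 12) + 164)/464 = (96 + 164)*(1/464) = 260*(1/464) = 65/116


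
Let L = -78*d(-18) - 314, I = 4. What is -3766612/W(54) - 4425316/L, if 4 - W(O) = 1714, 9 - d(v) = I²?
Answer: -836679547/49590 ≈ -16872.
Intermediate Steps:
d(v) = -7 (d(v) = 9 - 1*4² = 9 - 1*16 = 9 - 16 = -7)
W(O) = -1710 (W(O) = 4 - 1*1714 = 4 - 1714 = -1710)
L = 232 (L = -78*(-7) - 314 = 546 - 314 = 232)
-3766612/W(54) - 4425316/L = -3766612/(-1710) - 4425316/232 = -3766612*(-1/1710) - 4425316*1/232 = 1883306/855 - 1106329/58 = -836679547/49590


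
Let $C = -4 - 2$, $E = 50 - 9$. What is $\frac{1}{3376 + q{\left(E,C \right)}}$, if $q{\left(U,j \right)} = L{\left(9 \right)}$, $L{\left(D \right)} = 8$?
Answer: $\frac{1}{3384} \approx 0.00029551$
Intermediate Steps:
$E = 41$
$C = -6$ ($C = -4 - 2 = -6$)
$q{\left(U,j \right)} = 8$
$\frac{1}{3376 + q{\left(E,C \right)}} = \frac{1}{3376 + 8} = \frac{1}{3384}$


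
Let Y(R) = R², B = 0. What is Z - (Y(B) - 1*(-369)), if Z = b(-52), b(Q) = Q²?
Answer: 2335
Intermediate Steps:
Z = 2704 (Z = (-52)² = 2704)
Z - (Y(B) - 1*(-369)) = 2704 - (0² - 1*(-369)) = 2704 - (0 + 369) = 2704 - 1*369 = 2704 - 369 = 2335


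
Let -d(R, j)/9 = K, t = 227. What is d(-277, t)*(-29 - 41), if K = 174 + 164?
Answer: 212940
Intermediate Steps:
K = 338
d(R, j) = -3042 (d(R, j) = -9*338 = -3042)
d(-277, t)*(-29 - 41) = -3042*(-29 - 41) = -3042*(-70) = 212940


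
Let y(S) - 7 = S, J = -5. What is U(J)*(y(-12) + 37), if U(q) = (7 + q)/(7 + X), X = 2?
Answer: 64/9 ≈ 7.1111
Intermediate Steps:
y(S) = 7 + S
U(q) = 7/9 + q/9 (U(q) = (7 + q)/(7 + 2) = (7 + q)/9 = (7 + q)*(1/9) = 7/9 + q/9)
U(J)*(y(-12) + 37) = (7/9 + (1/9)*(-5))*((7 - 12) + 37) = (7/9 - 5/9)*(-5 + 37) = (2/9)*32 = 64/9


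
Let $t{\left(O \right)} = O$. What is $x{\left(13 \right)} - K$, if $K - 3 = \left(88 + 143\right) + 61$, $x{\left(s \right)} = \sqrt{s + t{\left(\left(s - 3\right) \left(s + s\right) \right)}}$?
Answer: $-295 + \sqrt{273} \approx -278.48$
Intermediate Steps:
$x{\left(s \right)} = \sqrt{s + 2 s \left(-3 + s\right)}$ ($x{\left(s \right)} = \sqrt{s + \left(s - 3\right) \left(s + s\right)} = \sqrt{s + \left(-3 + s\right) 2 s} = \sqrt{s + 2 s \left(-3 + s\right)}$)
$K = 295$ ($K = 3 + \left(\left(88 + 143\right) + 61\right) = 3 + \left(231 + 61\right) = 3 + 292 = 295$)
$x{\left(13 \right)} - K = \sqrt{13 \left(-5 + 2 \cdot 13\right)} - 295 = \sqrt{13 \left(-5 + 26\right)} - 295 = \sqrt{13 \cdot 21} - 295 = \sqrt{273} - 295 = -295 + \sqrt{273}$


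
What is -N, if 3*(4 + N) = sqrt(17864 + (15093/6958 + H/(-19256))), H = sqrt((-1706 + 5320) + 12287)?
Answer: 4 - sqrt(409087662757252760 - 1189101326*sqrt(15901))/14355348 ≈ -40.555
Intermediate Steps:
H = sqrt(15901) (H = sqrt(3614 + 12287) = sqrt(15901) ≈ 126.10)
N = -4 + sqrt(124312805/6958 - sqrt(15901)/19256)/3 (N = -4 + sqrt(17864 + (15093/6958 + sqrt(15901)/(-19256)))/3 = -4 + sqrt(17864 + (15093*(1/6958) + sqrt(15901)*(-1/19256)))/3 = -4 + sqrt(17864 + (15093/6958 - sqrt(15901)/19256))/3 = -4 + sqrt(124312805/6958 - sqrt(15901)/19256)/3 ≈ 40.555)
-N = -(-4 + sqrt(409087662757252760 - 1189101326*sqrt(15901))/14355348) = 4 - sqrt(409087662757252760 - 1189101326*sqrt(15901))/14355348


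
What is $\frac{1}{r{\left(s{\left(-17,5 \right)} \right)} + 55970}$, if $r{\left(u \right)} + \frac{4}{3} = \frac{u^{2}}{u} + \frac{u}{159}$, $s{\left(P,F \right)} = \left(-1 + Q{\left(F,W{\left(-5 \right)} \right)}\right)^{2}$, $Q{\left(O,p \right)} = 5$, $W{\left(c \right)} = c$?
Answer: $\frac{159}{8901578} \approx 1.7862 \cdot 10^{-5}$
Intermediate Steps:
$s{\left(P,F \right)} = 16$ ($s{\left(P,F \right)} = \left(-1 + 5\right)^{2} = 4^{2} = 16$)
$r{\left(u \right)} = - \frac{4}{3} + \frac{160 u}{159}$ ($r{\left(u \right)} = - \frac{4}{3} + \left(\frac{u^{2}}{u} + \frac{u}{159}\right) = - \frac{4}{3} + \left(u + u \frac{1}{159}\right) = - \frac{4}{3} + \left(u + \frac{u}{159}\right) = - \frac{4}{3} + \frac{160 u}{159}$)
$\frac{1}{r{\left(s{\left(-17,5 \right)} \right)} + 55970} = \frac{1}{\left(- \frac{4}{3} + \frac{160}{159} \cdot 16\right) + 55970} = \frac{1}{\left(- \frac{4}{3} + \frac{2560}{159}\right) + 55970} = \frac{1}{\frac{2348}{159} + 55970} = \frac{1}{\frac{8901578}{159}} = \frac{159}{8901578}$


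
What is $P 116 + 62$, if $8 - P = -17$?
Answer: $2962$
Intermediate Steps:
$P = 25$ ($P = 8 - -17 = 8 + 17 = 25$)
$P 116 + 62 = 25 \cdot 116 + 62 = 2900 + 62 = 2962$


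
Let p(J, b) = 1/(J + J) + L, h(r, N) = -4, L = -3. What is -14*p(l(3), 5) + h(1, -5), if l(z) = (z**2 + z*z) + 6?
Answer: 905/24 ≈ 37.708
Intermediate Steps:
l(z) = 6 + 2*z**2 (l(z) = (z**2 + z**2) + 6 = 2*z**2 + 6 = 6 + 2*z**2)
p(J, b) = -3 + 1/(2*J) (p(J, b) = 1/(J + J) - 3 = 1/(2*J) - 3 = -3 + 1/(2*J))
-14*p(l(3), 5) + h(1, -5) = -14*(-3 + 1/(2*(6 + 2*3**2))) - 4 = -14*(-3 + 1/(2*(6 + 2*9))) - 4 = -14*(-3 + 1/(2*(6 + 18))) - 4 = -14*(-3 + (1/2)/24) - 4 = -14*(-3 + (1/2)*(1/24)) - 4 = -14*(-3 + 1/48) - 4 = -14*(-143/48) - 4 = 1001/24 - 4 = 905/24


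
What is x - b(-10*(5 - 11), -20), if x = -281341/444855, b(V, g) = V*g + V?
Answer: 506853359/444855 ≈ 1139.4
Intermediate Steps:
b(V, g) = V + V*g
x = -281341/444855 (x = -281341*1/444855 = -281341/444855 ≈ -0.63243)
x - b(-10*(5 - 11), -20) = -281341/444855 - (-10*(5 - 11))*(1 - 20) = -281341/444855 - (-10*(-6))*(-19) = -281341/444855 - 60*(-19) = -281341/444855 - 1*(-1140) = -281341/444855 + 1140 = 506853359/444855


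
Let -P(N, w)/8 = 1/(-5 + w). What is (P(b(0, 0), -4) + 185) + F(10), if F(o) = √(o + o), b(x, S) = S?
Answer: 1673/9 + 2*√5 ≈ 190.36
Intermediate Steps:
F(o) = √2*√o (F(o) = √(2*o) = √2*√o)
P(N, w) = -8/(-5 + w)
(P(b(0, 0), -4) + 185) + F(10) = (-8/(-5 - 4) + 185) + √2*√10 = (-8/(-9) + 185) + 2*√5 = (-8*(-⅑) + 185) + 2*√5 = (8/9 + 185) + 2*√5 = 1673/9 + 2*√5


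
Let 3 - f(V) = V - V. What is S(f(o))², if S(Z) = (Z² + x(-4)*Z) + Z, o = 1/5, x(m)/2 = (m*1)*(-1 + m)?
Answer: 17424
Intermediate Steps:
x(m) = 2*m*(-1 + m) (x(m) = 2*((m*1)*(-1 + m)) = 2*(m*(-1 + m)) = 2*m*(-1 + m))
o = ⅕ ≈ 0.20000
f(V) = 3 (f(V) = 3 - (V - V) = 3 - 1*0 = 3 + 0 = 3)
S(Z) = Z² + 41*Z (S(Z) = (Z² + (2*(-4)*(-1 - 4))*Z) + Z = (Z² + (2*(-4)*(-5))*Z) + Z = (Z² + 40*Z) + Z = Z² + 41*Z)
S(f(o))² = (3*(41 + 3))² = (3*44)² = 132² = 17424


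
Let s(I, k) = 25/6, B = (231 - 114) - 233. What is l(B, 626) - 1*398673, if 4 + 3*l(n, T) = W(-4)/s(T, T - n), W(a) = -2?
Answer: -29900587/75 ≈ -3.9867e+5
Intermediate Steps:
B = -116 (B = 117 - 233 = -116)
s(I, k) = 25/6 (s(I, k) = 25*(1/6) = 25/6)
l(n, T) = -112/75 (l(n, T) = -4/3 + (-2/25/6)/3 = -4/3 + (-2*6/25)/3 = -4/3 + (1/3)*(-12/25) = -4/3 - 4/25 = -112/75)
l(B, 626) - 1*398673 = -112/75 - 1*398673 = -112/75 - 398673 = -29900587/75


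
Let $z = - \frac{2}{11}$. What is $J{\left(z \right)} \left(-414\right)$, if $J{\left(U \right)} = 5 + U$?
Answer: $- \frac{21942}{11} \approx -1994.7$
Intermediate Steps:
$z = - \frac{2}{11}$ ($z = \left(-2\right) \frac{1}{11} = - \frac{2}{11} \approx -0.18182$)
$J{\left(z \right)} \left(-414\right) = \left(5 - \frac{2}{11}\right) \left(-414\right) = \frac{53}{11} \left(-414\right) = - \frac{21942}{11}$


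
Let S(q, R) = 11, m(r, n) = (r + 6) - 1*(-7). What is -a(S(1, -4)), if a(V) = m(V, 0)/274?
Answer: -12/137 ≈ -0.087591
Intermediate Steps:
m(r, n) = 13 + r (m(r, n) = (6 + r) + 7 = 13 + r)
a(V) = 13/274 + V/274 (a(V) = (13 + V)/274 = (13 + V)*(1/274) = 13/274 + V/274)
-a(S(1, -4)) = -(13/274 + (1/274)*11) = -(13/274 + 11/274) = -1*12/137 = -12/137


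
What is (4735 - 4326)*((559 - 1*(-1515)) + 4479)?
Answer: 2680177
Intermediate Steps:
(4735 - 4326)*((559 - 1*(-1515)) + 4479) = 409*((559 + 1515) + 4479) = 409*(2074 + 4479) = 409*6553 = 2680177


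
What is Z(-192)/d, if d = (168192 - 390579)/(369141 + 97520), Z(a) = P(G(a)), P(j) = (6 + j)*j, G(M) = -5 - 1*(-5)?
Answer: 0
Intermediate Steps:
G(M) = 0 (G(M) = -5 + 5 = 0)
P(j) = j*(6 + j)
Z(a) = 0 (Z(a) = 0*(6 + 0) = 0*6 = 0)
d = -222387/466661 ≈ -0.47655
Z(-192)/d = 0/(-222387/466661) = 0*(-466661/222387) = 0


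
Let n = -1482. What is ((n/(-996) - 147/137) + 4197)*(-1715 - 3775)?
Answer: -262031142195/11371 ≈ -2.3044e+7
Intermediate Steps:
((n/(-996) - 147/137) + 4197)*(-1715 - 3775) = ((-1482/(-996) - 147/137) + 4197)*(-1715 - 3775) = ((-1482*(-1/996) - 147*1/137) + 4197)*(-5490) = ((247/166 - 147/137) + 4197)*(-5490) = (9437/22742 + 4197)*(-5490) = (95457611/22742)*(-5490) = -262031142195/11371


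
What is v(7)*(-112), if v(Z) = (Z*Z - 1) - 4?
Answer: -4928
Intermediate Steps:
v(Z) = -5 + Z**2 (v(Z) = (Z**2 - 1) - 4 = (-1 + Z**2) - 4 = -5 + Z**2)
v(7)*(-112) = (-5 + 7**2)*(-112) = (-5 + 49)*(-112) = 44*(-112) = -4928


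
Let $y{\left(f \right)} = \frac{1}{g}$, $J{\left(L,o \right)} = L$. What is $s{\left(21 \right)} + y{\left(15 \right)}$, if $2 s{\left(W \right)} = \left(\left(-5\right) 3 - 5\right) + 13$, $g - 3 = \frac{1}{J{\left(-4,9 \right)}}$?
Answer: $- \frac{69}{22} \approx -3.1364$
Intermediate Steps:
$g = \frac{11}{4}$ ($g = 3 + \frac{1}{-4} = 3 - \frac{1}{4} = \frac{11}{4} \approx 2.75$)
$y{\left(f \right)} = \frac{4}{11}$ ($y{\left(f \right)} = \frac{1}{\frac{11}{4}} = \frac{4}{11}$)
$s{\left(W \right)} = - \frac{7}{2}$ ($s{\left(W \right)} = \frac{\left(\left(-5\right) 3 - 5\right) + 13}{2} = \frac{\left(-15 - 5\right) + 13}{2} = \frac{-20 + 13}{2} = \frac{1}{2} \left(-7\right) = - \frac{7}{2}$)
$s{\left(21 \right)} + y{\left(15 \right)} = - \frac{7}{2} + \frac{4}{11} = - \frac{69}{22}$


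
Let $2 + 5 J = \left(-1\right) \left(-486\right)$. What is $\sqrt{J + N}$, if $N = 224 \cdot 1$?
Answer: $\frac{2 \sqrt{2005}}{5} \approx 17.911$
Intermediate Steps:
$J = \frac{484}{5}$ ($J = - \frac{2}{5} + \frac{\left(-1\right) \left(-486\right)}{5} = - \frac{2}{5} + \frac{1}{5} \cdot 486 = - \frac{2}{5} + \frac{486}{5} = \frac{484}{5} \approx 96.8$)
$N = 224$
$\sqrt{J + N} = \sqrt{\frac{484}{5} + 224} = \sqrt{\frac{1604}{5}} = \frac{2 \sqrt{2005}}{5}$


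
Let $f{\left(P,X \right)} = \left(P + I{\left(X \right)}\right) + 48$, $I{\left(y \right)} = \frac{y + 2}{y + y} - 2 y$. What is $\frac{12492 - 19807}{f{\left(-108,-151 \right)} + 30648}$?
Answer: $- \frac{2209130}{9328929} \approx -0.2368$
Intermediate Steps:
$I{\left(y \right)} = - 2 y + \frac{2 + y}{2 y}$ ($I{\left(y \right)} = \frac{2 + y}{2 y} - 2 y = - 2 y + \frac{2 + y}{2 y}$)
$f{\left(P,X \right)} = \frac{97}{2} + P + \frac{1}{X} - 2 X$ ($f{\left(P,X \right)} = \left(P + \left(\frac{1}{2} + \frac{1}{X} - 2 X\right)\right) + 48 = \left(\frac{1}{2} + P + \frac{1}{X} - 2 X\right) + 48 = \frac{97}{2} + P + \frac{1}{X} - 2 X$)
$\frac{12492 - 19807}{f{\left(-108,-151 \right)} + 30648} = \frac{12492 - 19807}{\left(\frac{97}{2} - 108 + \frac{1}{-151} - -302\right) + 30648} = - \frac{7315}{\left(\frac{97}{2} - 108 - \frac{1}{151} + 302\right) + 30648} = - \frac{7315}{\frac{73233}{302} + 30648} = - \frac{7315}{\frac{9328929}{302}} = \left(-7315\right) \frac{302}{9328929} = - \frac{2209130}{9328929}$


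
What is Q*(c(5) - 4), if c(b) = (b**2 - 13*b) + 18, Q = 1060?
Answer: -27560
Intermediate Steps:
c(b) = 18 + b**2 - 13*b
Q*(c(5) - 4) = 1060*((18 + 5**2 - 13*5) - 4) = 1060*((18 + 25 - 65) - 4) = 1060*(-22 - 4) = 1060*(-26) = -27560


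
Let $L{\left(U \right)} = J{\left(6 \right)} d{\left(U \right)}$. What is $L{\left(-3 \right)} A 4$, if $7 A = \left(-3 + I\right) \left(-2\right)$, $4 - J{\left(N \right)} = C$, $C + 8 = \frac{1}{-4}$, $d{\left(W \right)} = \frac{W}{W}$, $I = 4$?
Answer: $-14$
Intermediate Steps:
$d{\left(W \right)} = 1$
$C = - \frac{33}{4}$ ($C = -8 + \frac{1}{-4} = -8 - \frac{1}{4} = - \frac{33}{4} \approx -8.25$)
$J{\left(N \right)} = \frac{49}{4}$ ($J{\left(N \right)} = 4 - - \frac{33}{4} = 4 + \frac{33}{4} = \frac{49}{4}$)
$A = - \frac{2}{7}$ ($A = \frac{\left(-3 + 4\right) \left(-2\right)}{7} = \frac{1 \left(-2\right)}{7} = \frac{1}{7} \left(-2\right) = - \frac{2}{7} \approx -0.28571$)
$L{\left(U \right)} = \frac{49}{4}$ ($L{\left(U \right)} = \frac{49}{4} \cdot 1 = \frac{49}{4}$)
$L{\left(-3 \right)} A 4 = \frac{49}{4} \left(- \frac{2}{7}\right) 4 = \left(- \frac{7}{2}\right) 4 = -14$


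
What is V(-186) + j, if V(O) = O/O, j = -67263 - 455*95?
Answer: -110487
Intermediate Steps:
j = -110488 (j = -67263 - 1*43225 = -67263 - 43225 = -110488)
V(O) = 1
V(-186) + j = 1 - 110488 = -110487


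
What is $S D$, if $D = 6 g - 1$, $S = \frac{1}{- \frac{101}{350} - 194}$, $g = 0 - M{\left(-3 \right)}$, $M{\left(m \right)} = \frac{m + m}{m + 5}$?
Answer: $- \frac{5950}{68001} \approx -0.087499$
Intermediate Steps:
$M{\left(m \right)} = \frac{2 m}{5 + m}$
$g = 3$ ($g = 0 - 2 \left(-3\right) \frac{1}{5 - 3} = 0 - 2 \left(-3\right) \frac{1}{2} = 0 - -3 = 0 + 3 = 3$)
$S = - \frac{350}{68001}$ ($S = \frac{1}{\left(-101\right) \frac{1}{350} - 194} = \frac{1}{- \frac{101}{350} - 194} = \frac{1}{- \frac{68001}{350}} = - \frac{350}{68001} \approx -0.005147$)
$D = 17$ ($D = 6 \cdot 3 - 1 = 18 - 1 = 17$)
$S D = \left(- \frac{350}{68001}\right) 17 = - \frac{5950}{68001}$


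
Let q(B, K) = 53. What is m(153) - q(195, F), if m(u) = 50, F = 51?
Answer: -3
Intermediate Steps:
m(153) - q(195, F) = 50 - 1*53 = 50 - 53 = -3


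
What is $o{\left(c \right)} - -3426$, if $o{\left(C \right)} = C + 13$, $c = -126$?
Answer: $3313$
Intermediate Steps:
$o{\left(C \right)} = 13 + C$
$o{\left(c \right)} - -3426 = \left(13 - 126\right) - -3426 = -113 + 3426 = 3313$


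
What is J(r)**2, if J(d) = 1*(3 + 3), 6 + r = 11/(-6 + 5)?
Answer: 36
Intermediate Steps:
r = -17 (r = -6 + 11/(-6 + 5) = -6 + 11/(-1) = -6 + 11*(-1) = -6 - 11 = -17)
J(d) = 6 (J(d) = 1*6 = 6)
J(r)**2 = 6**2 = 36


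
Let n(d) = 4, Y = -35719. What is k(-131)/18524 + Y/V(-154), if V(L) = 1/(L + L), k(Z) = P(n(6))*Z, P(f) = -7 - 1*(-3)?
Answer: 50947724343/4631 ≈ 1.1001e+7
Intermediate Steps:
P(f) = -4 (P(f) = -7 + 3 = -4)
k(Z) = -4*Z
V(L) = 1/(2*L)
k(-131)/18524 + Y/V(-154) = -4*(-131)/18524 - 35719/((½)/(-154)) = 524*(1/18524) - 35719/((½)*(-1/154)) = 131/4631 - 35719/(-1/308) = 131/4631 - 35719*(-308) = 131/4631 + 11001452 = 50947724343/4631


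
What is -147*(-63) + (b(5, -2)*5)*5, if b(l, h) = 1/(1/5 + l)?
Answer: 240911/26 ≈ 9265.8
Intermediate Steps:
b(l, h) = 1/(⅕ + l)
-147*(-63) + (b(5, -2)*5)*5 = -147*(-63) + ((5/(1 + 5*5))*5)*5 = 9261 + ((5/(1 + 25))*5)*5 = 9261 + ((5/26)*5)*5 = 9261 + (25/26)*5 = 9261 + 125/26 = 240911/26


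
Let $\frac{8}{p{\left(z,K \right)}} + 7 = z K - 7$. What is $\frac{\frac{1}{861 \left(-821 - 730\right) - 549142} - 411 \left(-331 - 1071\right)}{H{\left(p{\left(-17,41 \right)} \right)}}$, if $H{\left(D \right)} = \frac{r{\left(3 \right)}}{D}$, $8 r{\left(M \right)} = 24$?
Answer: $- \frac{8687367190120}{4019751549} \approx -2161.2$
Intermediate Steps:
$p{\left(z,K \right)} = \frac{8}{-14 + K z}$ ($p{\left(z,K \right)} = \frac{8}{-7 + \left(z K - 7\right)} = \frac{8}{-7 + \left(K z - 7\right)} = \frac{8}{-7 + \left(-7 + K z\right)} = \frac{8}{-14 + K z}$)
$r{\left(M \right)} = 3$ ($r{\left(M \right)} = \frac{1}{8} \cdot 24 = 3$)
$H{\left(D \right)} = \frac{3}{D}$
$\frac{\frac{1}{861 \left(-821 - 730\right) - 549142} - 411 \left(-331 - 1071\right)}{H{\left(p{\left(-17,41 \right)} \right)}} = \frac{\frac{1}{861 \left(-821 - 730\right) - 549142} - 411 \left(-331 - 1071\right)}{3 \frac{1}{8 \frac{1}{-14 + 41 \left(-17\right)}}} = \frac{\frac{1}{861 \left(-1551\right) - 549142} - 411 \left(-1402\right)}{3 \frac{1}{8 \frac{1}{-14 - 697}}} = \frac{\frac{1}{-1335411 - 549142} - -576222}{3 \frac{1}{8 \frac{1}{-711}}} = \frac{\frac{1}{-1884553} + 576222}{3 \frac{1}{8 \left(- \frac{1}{711}\right)}} = \frac{- \frac{1}{1884553} + 576222}{3 \frac{1}{- \frac{8}{711}}} = \frac{1085920898765}{1884553 \cdot 3 \left(- \frac{711}{8}\right)} = \frac{1085920898765}{1884553 \left(- \frac{2133}{8}\right)} = \frac{1085920898765}{1884553} \left(- \frac{8}{2133}\right) = - \frac{8687367190120}{4019751549}$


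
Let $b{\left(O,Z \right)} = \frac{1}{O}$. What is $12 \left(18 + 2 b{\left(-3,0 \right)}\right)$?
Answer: $208$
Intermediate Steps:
$12 \left(18 + 2 b{\left(-3,0 \right)}\right) = 12 \left(18 + \frac{2}{-3}\right) = 12 \left(18 + 2 \left(- \frac{1}{3}\right)\right) = 12 \left(18 - \frac{2}{3}\right) = 12 \cdot \frac{52}{3} = 208$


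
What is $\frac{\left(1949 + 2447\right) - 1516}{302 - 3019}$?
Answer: $- \frac{2880}{2717} \approx -1.06$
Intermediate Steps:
$\frac{\left(1949 + 2447\right) - 1516}{302 - 3019} = \frac{4396 - 1516}{-2717} = 2880 \left(- \frac{1}{2717}\right) = - \frac{2880}{2717}$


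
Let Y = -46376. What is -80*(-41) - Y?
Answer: 49656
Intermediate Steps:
-80*(-41) - Y = -80*(-41) - 1*(-46376) = 3280 + 46376 = 49656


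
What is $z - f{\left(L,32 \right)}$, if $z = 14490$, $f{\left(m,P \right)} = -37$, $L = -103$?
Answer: $14527$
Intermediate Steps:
$z - f{\left(L,32 \right)} = 14490 - -37 = 14490 + 37 = 14527$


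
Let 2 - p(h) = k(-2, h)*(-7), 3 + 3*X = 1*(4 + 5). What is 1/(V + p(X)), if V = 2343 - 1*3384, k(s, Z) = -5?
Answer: -1/1074 ≈ -0.00093110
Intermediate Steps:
X = 2 (X = -1 + (1*(4 + 5))/3 = -1 + (1*9)/3 = -1 + (⅓)*9 = -1 + 3 = 2)
p(h) = -33 (p(h) = 2 - (-5)*(-7) = 2 - 1*35 = 2 - 35 = -33)
V = -1041 (V = 2343 - 3384 = -1041)
1/(V + p(X)) = 1/(-1041 - 33) = 1/(-1074) = -1/1074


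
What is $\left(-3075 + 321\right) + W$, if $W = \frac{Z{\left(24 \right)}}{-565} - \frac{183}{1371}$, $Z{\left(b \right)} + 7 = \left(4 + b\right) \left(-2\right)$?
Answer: $- \frac{711102244}{258205} \approx -2754.0$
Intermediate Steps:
$Z{\left(b \right)} = -15 - 2 b$ ($Z{\left(b \right)} = -7 + \left(4 + b\right) \left(-2\right) = -7 - \left(8 + 2 b\right) = -15 - 2 b$)
$W = - \frac{5674}{258205}$ ($W = \frac{-15 - 48}{-565} - \frac{183}{1371} = \left(-15 - 48\right) \left(- \frac{1}{565}\right) - \frac{61}{457} = \left(-63\right) \left(- \frac{1}{565}\right) - \frac{61}{457} = \frac{63}{565} - \frac{61}{457} = - \frac{5674}{258205} \approx -0.021975$)
$\left(-3075 + 321\right) + W = \left(-3075 + 321\right) - \frac{5674}{258205} = -2754 - \frac{5674}{258205} = - \frac{711102244}{258205}$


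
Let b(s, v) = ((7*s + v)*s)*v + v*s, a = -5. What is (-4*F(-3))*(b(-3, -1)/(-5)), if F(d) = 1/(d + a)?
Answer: 63/10 ≈ 6.3000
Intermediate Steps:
b(s, v) = s*v + s*v*(v + 7*s) (b(s, v) = ((v + 7*s)*s)*v + s*v = (s*(v + 7*s))*v + s*v = s*v*(v + 7*s) + s*v = s*v + s*v*(v + 7*s))
F(d) = 1/(-5 + d) (F(d) = 1/(d - 5) = 1/(-5 + d))
(-4*F(-3))*(b(-3, -1)/(-5)) = (-4/(-5 - 3))*(-3*(-1)*(1 - 1 + 7*(-3))/(-5)) = (-4/(-8))*(-3*(-1)*(1 - 1 - 21)*(-1/5)) = (-4*(-1/8))*(-3*(-1)*(-21)*(-1/5)) = (-63*(-1/5))/2 = (1/2)*(63/5) = 63/10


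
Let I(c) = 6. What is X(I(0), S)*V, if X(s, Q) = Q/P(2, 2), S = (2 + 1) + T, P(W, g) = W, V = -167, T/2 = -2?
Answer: 167/2 ≈ 83.500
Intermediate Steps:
T = -4 (T = 2*(-2) = -4)
S = -1 (S = (2 + 1) - 4 = 3 - 4 = -1)
X(s, Q) = Q/2
X(I(0), S)*V = ((1/2)*(-1))*(-167) = -1/2*(-167) = 167/2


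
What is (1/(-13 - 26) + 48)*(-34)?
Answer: -63614/39 ≈ -1631.1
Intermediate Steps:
(1/(-13 - 26) + 48)*(-34) = (1/(-39) + 48)*(-34) = (-1/39 + 48)*(-34) = (1871/39)*(-34) = -63614/39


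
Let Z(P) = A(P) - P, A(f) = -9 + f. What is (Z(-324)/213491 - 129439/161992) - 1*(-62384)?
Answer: 2157450269228171/34583834072 ≈ 62383.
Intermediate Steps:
Z(P) = -9 (Z(P) = (-9 + P) - P = -9)
(Z(-324)/213491 - 129439/161992) - 1*(-62384) = (-9/213491 - 129439/161992) - 1*(-62384) = (-9*1/213491 - 129439*1/161992) + 62384 = (-9/213491 - 129439/161992) + 62384 = -27635519477/34583834072 + 62384 = 2157450269228171/34583834072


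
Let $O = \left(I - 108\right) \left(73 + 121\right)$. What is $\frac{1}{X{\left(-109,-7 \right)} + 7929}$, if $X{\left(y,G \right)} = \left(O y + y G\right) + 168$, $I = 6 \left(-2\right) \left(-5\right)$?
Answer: $\frac{1}{1023868} \approx 9.7669 \cdot 10^{-7}$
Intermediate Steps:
$I = 60$ ($I = \left(-12\right) \left(-5\right) = 60$)
$O = -9312$ ($O = \left(60 - 108\right) \left(73 + 121\right) = \left(-48\right) 194 = -9312$)
$X{\left(y,G \right)} = 168 - 9312 y + G y$ ($X{\left(y,G \right)} = \left(- 9312 y + y G\right) + 168 = \left(- 9312 y + G y\right) + 168 = 168 - 9312 y + G y$)
$\frac{1}{X{\left(-109,-7 \right)} + 7929} = \frac{1}{\left(168 - -1015008 - -763\right) + 7929} = \frac{1}{\left(168 + 1015008 + 763\right) + 7929} = \frac{1}{1015939 + 7929} = \frac{1}{1023868}$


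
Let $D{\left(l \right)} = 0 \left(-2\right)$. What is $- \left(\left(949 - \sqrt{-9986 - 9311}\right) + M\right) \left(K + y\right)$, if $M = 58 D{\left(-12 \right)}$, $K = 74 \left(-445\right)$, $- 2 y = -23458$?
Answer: $20119749 - 21201 i \sqrt{19297} \approx 2.012 \cdot 10^{7} - 2.9451 \cdot 10^{6} i$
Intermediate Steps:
$y = 11729$ ($y = \left(- \frac{1}{2}\right) \left(-23458\right) = 11729$)
$D{\left(l \right)} = 0$
$K = -32930$
$M = 0$ ($M = 58 \cdot 0 = 0$)
$- \left(\left(949 - \sqrt{-9986 - 9311}\right) + M\right) \left(K + y\right) = - \left(\left(949 - \sqrt{-9986 - 9311}\right) + 0\right) \left(-32930 + 11729\right) = - \left(\left(949 - \sqrt{-19297}\right) + 0\right) \left(-21201\right) = - \left(\left(949 - i \sqrt{19297}\right) + 0\right) \left(-21201\right) = - \left(949 - i \sqrt{19297}\right) \left(-21201\right) = - (-20119749 + 21201 i \sqrt{19297}) = 20119749 - 21201 i \sqrt{19297}$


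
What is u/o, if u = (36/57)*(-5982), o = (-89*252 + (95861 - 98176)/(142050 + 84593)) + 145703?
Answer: -8134670556/265424428345 ≈ -0.030648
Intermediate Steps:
o = 27939413510/226643 (o = (-22428 - 2315/226643) + 145703 = -5083151519/226643 + 145703 = 27939413510/226643 ≈ 1.2328e+5)
u = -71784/19 (u = (36*(1/57))*(-5982) = (12/19)*(-5982) = -71784/19 ≈ -3778.1)
u/o = -71784/(19*27939413510/226643) = -71784/19*226643/27939413510 = -8134670556/265424428345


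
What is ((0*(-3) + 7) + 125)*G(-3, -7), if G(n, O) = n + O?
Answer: -1320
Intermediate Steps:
G(n, O) = O + n
((0*(-3) + 7) + 125)*G(-3, -7) = ((0*(-3) + 7) + 125)*(-7 - 3) = ((0 + 7) + 125)*(-10) = (7 + 125)*(-10) = 132*(-10) = -1320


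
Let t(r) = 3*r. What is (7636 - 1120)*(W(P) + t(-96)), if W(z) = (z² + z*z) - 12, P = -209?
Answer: 567295992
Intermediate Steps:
W(z) = -12 + 2*z² (W(z) = (z² + z²) - 12 = 2*z² - 12 = -12 + 2*z²)
(7636 - 1120)*(W(P) + t(-96)) = (7636 - 1120)*((-12 + 2*(-209)²) + 3*(-96)) = 6516*((-12 + 2*43681) - 288) = 6516*((-12 + 87362) - 288) = 6516*(87350 - 288) = 6516*87062 = 567295992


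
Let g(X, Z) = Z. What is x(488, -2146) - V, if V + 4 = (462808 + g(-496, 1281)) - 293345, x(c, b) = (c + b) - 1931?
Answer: -174329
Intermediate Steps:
x(c, b) = -1931 + b + c (x(c, b) = (b + c) - 1931 = -1931 + b + c)
V = 170740 (V = -4 + ((462808 + 1281) - 293345) = -4 + (464089 - 293345) = -4 + 170744 = 170740)
x(488, -2146) - V = (-1931 - 2146 + 488) - 1*170740 = -3589 - 170740 = -174329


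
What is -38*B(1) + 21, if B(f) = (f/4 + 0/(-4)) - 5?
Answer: 403/2 ≈ 201.50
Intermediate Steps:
B(f) = -5 + f/4 (B(f) = (f*(¼) + 0*(-¼)) - 5 = (f/4 + 0) - 5 = f/4 - 5 = -5 + f/4)
-38*B(1) + 21 = -38*(-5 + (¼)*1) + 21 = -38*(-5 + ¼) + 21 = -38*(-19/4) + 21 = 361/2 + 21 = 403/2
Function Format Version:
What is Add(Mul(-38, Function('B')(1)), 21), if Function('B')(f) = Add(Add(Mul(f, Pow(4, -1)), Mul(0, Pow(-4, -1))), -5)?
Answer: Rational(403, 2) ≈ 201.50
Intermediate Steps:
Function('B')(f) = Add(-5, Mul(Rational(1, 4), f)) (Function('B')(f) = Add(Add(Mul(f, Rational(1, 4)), Mul(0, Rational(-1, 4))), -5) = Add(Add(Mul(Rational(1, 4), f), 0), -5) = Add(Mul(Rational(1, 4), f), -5) = Add(-5, Mul(Rational(1, 4), f)))
Add(Mul(-38, Function('B')(1)), 21) = Add(Mul(-38, Add(-5, Mul(Rational(1, 4), 1))), 21) = Add(Mul(-38, Add(-5, Rational(1, 4))), 21) = Add(Mul(-38, Rational(-19, 4)), 21) = Add(Rational(361, 2), 21) = Rational(403, 2)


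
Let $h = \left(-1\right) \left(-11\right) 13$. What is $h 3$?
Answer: $429$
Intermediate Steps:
$h = 143$ ($h = 11 \cdot 13 = 143$)
$h 3 = 143 \cdot 3 = 429$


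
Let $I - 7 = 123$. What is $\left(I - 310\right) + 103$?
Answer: $-77$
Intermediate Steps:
$I = 130$ ($I = 7 + 123 = 130$)
$\left(I - 310\right) + 103 = \left(130 - 310\right) + 103 = -180 + 103 = -77$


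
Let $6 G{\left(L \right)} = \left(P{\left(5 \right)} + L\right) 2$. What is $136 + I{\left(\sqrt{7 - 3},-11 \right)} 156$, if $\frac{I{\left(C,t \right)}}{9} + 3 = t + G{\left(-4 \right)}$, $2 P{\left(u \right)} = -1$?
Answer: $-21626$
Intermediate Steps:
$P{\left(u \right)} = - \frac{1}{2}$ ($P{\left(u \right)} = \frac{1}{2} \left(-1\right) = - \frac{1}{2}$)
$G{\left(L \right)} = - \frac{1}{6} + \frac{L}{3}$ ($G{\left(L \right)} = \frac{\left(- \frac{1}{2} + L\right) 2}{6} = \frac{-1 + 2 L}{6} = - \frac{1}{6} + \frac{L}{3}$)
$I{\left(C,t \right)} = - \frac{81}{2} + 9 t$ ($I{\left(C,t \right)} = -27 + 9 \left(t + \left(- \frac{1}{6} + \frac{1}{3} \left(-4\right)\right)\right) = -27 + 9 \left(t - \frac{3}{2}\right) = -27 + 9 \left(- \frac{3}{2} + t\right) = -27 + \left(- \frac{27}{2} + 9 t\right) = - \frac{81}{2} + 9 t$)
$136 + I{\left(\sqrt{7 - 3},-11 \right)} 156 = 136 + \left(- \frac{81}{2} + 9 \left(-11\right)\right) 156 = 136 + \left(- \frac{81}{2} - 99\right) 156 = 136 - 21762 = -21626$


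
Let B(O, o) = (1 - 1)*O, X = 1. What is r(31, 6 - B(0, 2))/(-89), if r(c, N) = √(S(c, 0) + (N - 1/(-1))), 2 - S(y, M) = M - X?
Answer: -√10/89 ≈ -0.035531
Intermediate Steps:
S(y, M) = 3 - M (S(y, M) = 2 - (M - 1*1) = 2 - (M - 1) = 2 - (-1 + M) = 2 + (1 - M) = 3 - M)
B(O, o) = 0 (B(O, o) = 0*O = 0)
r(c, N) = √(4 + N) (r(c, N) = √((3 - 1*0) + (N - 1/(-1))) = √((3 + 0) + (N - 1*(-1))) = √(3 + (N + 1)) = √(3 + (1 + N)) = √(4 + N))
r(31, 6 - B(0, 2))/(-89) = √(4 + (6 - 1*0))/(-89) = √(4 + (6 + 0))*(-1/89) = √(4 + 6)*(-1/89) = √10*(-1/89) = -√10/89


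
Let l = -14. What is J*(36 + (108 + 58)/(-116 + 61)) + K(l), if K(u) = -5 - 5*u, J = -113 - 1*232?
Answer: -124451/11 ≈ -11314.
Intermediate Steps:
J = -345 (J = -113 - 232 = -345)
J*(36 + (108 + 58)/(-116 + 61)) + K(l) = -345*(36 + (108 + 58)/(-116 + 61)) + (-5 - 5*(-14)) = -345*(36 + 166/(-55)) + (-5 + 70) = -345*(36 + 166*(-1/55)) + 65 = -345*(36 - 166/55) + 65 = -345*1814/55 + 65 = -125166/11 + 65 = -124451/11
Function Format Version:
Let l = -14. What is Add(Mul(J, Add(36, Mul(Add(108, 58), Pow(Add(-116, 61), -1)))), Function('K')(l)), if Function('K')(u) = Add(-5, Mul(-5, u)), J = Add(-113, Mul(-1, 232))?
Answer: Rational(-124451, 11) ≈ -11314.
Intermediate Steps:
J = -345 (J = Add(-113, -232) = -345)
Add(Mul(J, Add(36, Mul(Add(108, 58), Pow(Add(-116, 61), -1)))), Function('K')(l)) = Add(Mul(-345, Add(36, Mul(Add(108, 58), Pow(Add(-116, 61), -1)))), Add(-5, Mul(-5, -14))) = Add(Mul(-345, Add(36, Mul(166, Pow(-55, -1)))), Add(-5, 70)) = Add(Mul(-345, Add(36, Mul(166, Rational(-1, 55)))), 65) = Add(Mul(-345, Add(36, Rational(-166, 55))), 65) = Add(Mul(-345, Rational(1814, 55)), 65) = Add(Rational(-125166, 11), 65) = Rational(-124451, 11)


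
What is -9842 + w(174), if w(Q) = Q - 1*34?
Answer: -9702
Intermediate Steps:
w(Q) = -34 + Q (w(Q) = Q - 34 = -34 + Q)
-9842 + w(174) = -9842 + (-34 + 174) = -9842 + 140 = -9702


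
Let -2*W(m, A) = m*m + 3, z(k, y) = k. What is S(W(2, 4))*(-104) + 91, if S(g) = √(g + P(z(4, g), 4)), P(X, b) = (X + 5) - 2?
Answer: 91 - 52*√14 ≈ -103.57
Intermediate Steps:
P(X, b) = 3 + X (P(X, b) = (5 + X) - 2 = 3 + X)
W(m, A) = -3/2 - m²/2 (W(m, A) = -(m*m + 3)/2 = -(m² + 3)/2 = -(3 + m²)/2 = -3/2 - m²/2)
S(g) = √(7 + g) (S(g) = √(g + (3 + 4)) = √(g + 7) = √(7 + g))
S(W(2, 4))*(-104) + 91 = √(7 + (-3/2 - ½*2²))*(-104) + 91 = √(7 + (-3/2 - ½*4))*(-104) + 91 = √(7 + (-3/2 - 2))*(-104) + 91 = √(7 - 7/2)*(-104) + 91 = √(7/2)*(-104) + 91 = (√14/2)*(-104) + 91 = -52*√14 + 91 = 91 - 52*√14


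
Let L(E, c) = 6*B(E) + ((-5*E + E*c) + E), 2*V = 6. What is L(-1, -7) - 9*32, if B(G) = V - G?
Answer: -253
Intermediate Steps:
V = 3 (V = (½)*6 = 3)
B(G) = 3 - G
L(E, c) = 18 - 10*E + E*c (L(E, c) = 6*(3 - E) + ((-5*E + E*c) + E) = (18 - 6*E) + (-4*E + E*c) = 18 - 10*E + E*c)
L(-1, -7) - 9*32 = (18 - 10*(-1) - 1*(-7)) - 9*32 = (18 + 10 + 7) - 288 = 35 - 288 = -253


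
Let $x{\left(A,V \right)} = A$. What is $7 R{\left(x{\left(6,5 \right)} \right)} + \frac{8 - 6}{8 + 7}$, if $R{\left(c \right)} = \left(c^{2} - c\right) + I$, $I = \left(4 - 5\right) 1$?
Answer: $\frac{3047}{15} \approx 203.13$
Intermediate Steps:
$I = -1$ ($I = \left(-1\right) 1 = -1$)
$R{\left(c \right)} = -1 + c^{2} - c$ ($R{\left(c \right)} = \left(c^{2} - c\right) - 1 = -1 + c^{2} - c$)
$7 R{\left(x{\left(6,5 \right)} \right)} + \frac{8 - 6}{8 + 7} = 7 \left(-1 + 6^{2} - 6\right) + \frac{8 - 6}{8 + 7} = 7 \left(-1 + 36 - 6\right) + \frac{2}{15} = 7 \cdot 29 + 2 \cdot \frac{1}{15} = 203 + \frac{2}{15} = \frac{3047}{15}$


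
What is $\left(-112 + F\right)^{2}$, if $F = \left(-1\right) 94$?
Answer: $42436$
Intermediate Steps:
$F = -94$
$\left(-112 + F\right)^{2} = \left(-112 - 94\right)^{2} = \left(-206\right)^{2} = 42436$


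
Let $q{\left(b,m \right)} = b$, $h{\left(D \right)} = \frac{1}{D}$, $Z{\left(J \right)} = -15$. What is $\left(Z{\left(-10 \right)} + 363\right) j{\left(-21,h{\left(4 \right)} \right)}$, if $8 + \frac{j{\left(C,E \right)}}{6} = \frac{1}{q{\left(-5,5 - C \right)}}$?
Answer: $- \frac{85608}{5} \approx -17122.0$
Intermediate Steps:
$j{\left(C,E \right)} = - \frac{246}{5}$ ($j{\left(C,E \right)} = -48 + \frac{6}{-5} = -48 + 6 \left(- \frac{1}{5}\right) = -48 - \frac{6}{5} = - \frac{246}{5}$)
$\left(Z{\left(-10 \right)} + 363\right) j{\left(-21,h{\left(4 \right)} \right)} = \left(-15 + 363\right) \left(- \frac{246}{5}\right) = 348 \left(- \frac{246}{5}\right) = - \frac{85608}{5}$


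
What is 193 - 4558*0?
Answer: 193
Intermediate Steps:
193 - 4558*0 = 193 - 106*0 = 193 + 0 = 193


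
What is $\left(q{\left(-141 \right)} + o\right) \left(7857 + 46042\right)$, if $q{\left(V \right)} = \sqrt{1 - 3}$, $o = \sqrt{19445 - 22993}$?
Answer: $53899 i \left(\sqrt{2} + 2 \sqrt{887}\right) \approx 3.2867 \cdot 10^{6} i$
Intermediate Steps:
$o = 2 i \sqrt{887}$ ($o = \sqrt{-3548} = 2 i \sqrt{887} \approx 59.565 i$)
$q{\left(V \right)} = i \sqrt{2}$ ($q{\left(V \right)} = \sqrt{-2} = i \sqrt{2}$)
$\left(q{\left(-141 \right)} + o\right) \left(7857 + 46042\right) = \left(i \sqrt{2} + 2 i \sqrt{887}\right) \left(7857 + 46042\right) = \left(i \sqrt{2} + 2 i \sqrt{887}\right) 53899 = 53899 i \sqrt{2} + 107798 i \sqrt{887}$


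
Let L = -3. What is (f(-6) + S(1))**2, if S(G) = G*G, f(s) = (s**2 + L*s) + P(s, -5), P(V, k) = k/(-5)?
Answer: 3136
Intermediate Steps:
P(V, k) = -k/5 (P(V, k) = k*(-1/5) = -k/5)
f(s) = 1 + s**2 - 3*s (f(s) = (s**2 - 3*s) - 1/5*(-5) = (s**2 - 3*s) + 1 = 1 + s**2 - 3*s)
S(G) = G**2
(f(-6) + S(1))**2 = ((1 + (-6)**2 - 3*(-6)) + 1**2)**2 = ((1 + 36 + 18) + 1)**2 = (55 + 1)**2 = 56**2 = 3136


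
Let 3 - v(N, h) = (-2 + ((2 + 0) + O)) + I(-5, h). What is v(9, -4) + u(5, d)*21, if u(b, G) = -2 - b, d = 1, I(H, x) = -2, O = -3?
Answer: -139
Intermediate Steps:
v(N, h) = 8 (v(N, h) = 3 - ((-2 + ((2 + 0) - 3)) - 2) = 3 - ((-2 + (2 - 3)) - 2) = 3 - ((-2 - 1) - 2) = 3 - (-3 - 2) = 3 - 1*(-5) = 3 + 5 = 8)
v(9, -4) + u(5, d)*21 = 8 + (-2 - 1*5)*21 = 8 + (-2 - 5)*21 = 8 - 7*21 = 8 - 147 = -139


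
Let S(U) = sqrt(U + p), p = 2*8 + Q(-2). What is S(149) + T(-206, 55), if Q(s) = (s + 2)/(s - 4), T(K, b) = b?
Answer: 55 + sqrt(165) ≈ 67.845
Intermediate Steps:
Q(s) = (2 + s)/(-4 + s)
p = 16 (p = 2*8 + (2 - 2)/(-4 - 2) = 16 + 0/(-6) = 16 - 1/6*0 = 16 + 0 = 16)
S(U) = sqrt(16 + U) (S(U) = sqrt(U + 16) = sqrt(16 + U))
S(149) + T(-206, 55) = sqrt(16 + 149) + 55 = sqrt(165) + 55 = 55 + sqrt(165)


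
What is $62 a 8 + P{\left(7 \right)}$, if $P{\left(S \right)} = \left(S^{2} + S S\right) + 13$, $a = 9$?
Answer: $4575$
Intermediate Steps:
$P{\left(S \right)} = 13 + 2 S^{2}$ ($P{\left(S \right)} = \left(S^{2} + S^{2}\right) + 13 = 2 S^{2} + 13 = 13 + 2 S^{2}$)
$62 a 8 + P{\left(7 \right)} = 62 \cdot 9 \cdot 8 + \left(13 + 2 \cdot 7^{2}\right) = 62 \cdot 72 + \left(13 + 2 \cdot 49\right) = 4464 + \left(13 + 98\right) = 4464 + 111 = 4575$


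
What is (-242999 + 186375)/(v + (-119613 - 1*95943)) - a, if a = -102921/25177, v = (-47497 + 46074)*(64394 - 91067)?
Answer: 3882825576835/950183076771 ≈ 4.0864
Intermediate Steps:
v = 37955679 (v = -1423*(-26673) = 37955679)
a = -102921/25177 (a = -102921*1/25177 = -102921/25177 ≈ -4.0879)
(-242999 + 186375)/(v + (-119613 - 1*95943)) - a = (-242999 + 186375)/(37955679 + (-119613 - 1*95943)) - 1*(-102921/25177) = -56624/(37955679 + (-119613 - 95943)) + 102921/25177 = -56624/(37955679 - 215556) + 102921/25177 = -56624/37740123 + 102921/25177 = 3882825576835/950183076771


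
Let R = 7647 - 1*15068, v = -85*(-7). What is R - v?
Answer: -8016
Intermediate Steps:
v = 595
R = -7421 (R = 7647 - 15068 = -7421)
R - v = -7421 - 1*595 = -7421 - 595 = -8016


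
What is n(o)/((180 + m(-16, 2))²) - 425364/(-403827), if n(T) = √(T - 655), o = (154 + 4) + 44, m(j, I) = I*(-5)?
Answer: 141788/134609 + I*√453/28900 ≈ 1.0533 + 0.00073646*I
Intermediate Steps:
m(j, I) = -5*I
o = 202 (o = 158 + 44 = 202)
n(T) = √(-655 + T)
n(o)/((180 + m(-16, 2))²) - 425364/(-403827) = √(-655 + 202)/((180 - 5*2)²) - 425364/(-403827) = √(-453)/((180 - 10)²) - 425364*(-1/403827) = (I*√453)/(170²) + 141788/134609 = (I*√453)/28900 + 141788/134609 = (I*√453)*(1/28900) + 141788/134609 = I*√453/28900 + 141788/134609 = 141788/134609 + I*√453/28900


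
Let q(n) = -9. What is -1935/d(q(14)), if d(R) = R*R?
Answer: -215/9 ≈ -23.889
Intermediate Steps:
d(R) = R**2
-1935/d(q(14)) = -1935/((-9)**2) = -1935/81 = -1935*1/81 = -215/9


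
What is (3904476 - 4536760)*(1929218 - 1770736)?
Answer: -100205632888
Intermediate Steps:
(3904476 - 4536760)*(1929218 - 1770736) = -632284*158482 = -100205632888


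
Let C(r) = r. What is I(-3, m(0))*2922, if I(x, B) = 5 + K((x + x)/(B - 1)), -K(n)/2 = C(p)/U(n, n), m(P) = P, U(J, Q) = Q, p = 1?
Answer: 13636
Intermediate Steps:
K(n) = -2/n
I(x, B) = 5 - (-1 + B)/x (I(x, B) = 5 - 2*(B - 1)/(x + x) = 5 - 2*(-1 + B)/(2*x) = 5 - (-1 + B)/x)
I(-3, m(0))*2922 = ((1 - 1*0 + 5*(-3))/(-3))*2922 = -(1 + 0 - 15)/3*2922 = -1/3*(-14)*2922 = (14/3)*2922 = 13636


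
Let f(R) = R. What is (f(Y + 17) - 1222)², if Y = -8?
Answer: 1471369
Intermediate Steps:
(f(Y + 17) - 1222)² = ((-8 + 17) - 1222)² = (9 - 1222)² = (-1213)² = 1471369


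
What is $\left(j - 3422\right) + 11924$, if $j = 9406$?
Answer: $17908$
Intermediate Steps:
$\left(j - 3422\right) + 11924 = \left(9406 - 3422\right) + 11924 = 5984 + 11924 = 17908$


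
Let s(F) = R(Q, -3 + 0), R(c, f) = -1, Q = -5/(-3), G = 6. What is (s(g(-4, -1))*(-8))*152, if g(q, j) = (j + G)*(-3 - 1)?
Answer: 1216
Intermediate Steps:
Q = 5/3 (Q = -5*(-⅓) = 5/3 ≈ 1.6667)
g(q, j) = -24 - 4*j (g(q, j) = (j + 6)*(-3 - 1) = (6 + j)*(-4) = -24 - 4*j)
s(F) = -1
(s(g(-4, -1))*(-8))*152 = -1*(-8)*152 = 8*152 = 1216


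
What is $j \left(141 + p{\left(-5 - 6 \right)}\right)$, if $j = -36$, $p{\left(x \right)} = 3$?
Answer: $-5184$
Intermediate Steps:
$j \left(141 + p{\left(-5 - 6 \right)}\right) = - 36 \left(141 + 3\right) = \left(-36\right) 144 = -5184$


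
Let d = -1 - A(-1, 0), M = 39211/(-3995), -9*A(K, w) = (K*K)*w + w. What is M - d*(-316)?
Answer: -1301631/3995 ≈ -325.81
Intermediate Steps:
A(K, w) = -w/9 - w*K²/9 (A(K, w) = -((K*K)*w + w)/9 = -(K²*w + w)/9 = -(w*K² + w)/9 = -(w + w*K²)/9 = -w/9 - w*K²/9)
M = -39211/3995 (M = 39211*(-1/3995) = -39211/3995 ≈ -9.8150)
d = -1 (d = -1 - (-1)*0*(1 + (-1)²)/9 = -1 - (-1)*0*(1 + 1)/9 = -1 - (-1)*0*2/9 = -1 - 1*0 = -1 + 0 = -1)
M - d*(-316) = -39211/3995 - (-1)*(-316) = -39211/3995 - 1*316 = -39211/3995 - 316 = -1301631/3995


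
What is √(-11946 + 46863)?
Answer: √34917 ≈ 186.86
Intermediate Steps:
√(-11946 + 46863) = √34917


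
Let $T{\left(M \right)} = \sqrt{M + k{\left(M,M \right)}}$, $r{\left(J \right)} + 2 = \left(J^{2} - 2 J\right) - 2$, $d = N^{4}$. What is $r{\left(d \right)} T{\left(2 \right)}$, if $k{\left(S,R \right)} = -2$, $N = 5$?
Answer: $0$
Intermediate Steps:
$d = 625$ ($d = 5^{4} = 625$)
$r{\left(J \right)} = -4 + J^{2} - 2 J$ ($r{\left(J \right)} = -2 - \left(2 - J^{2} + 2 J\right) = -4 + J^{2} - 2 J$)
$T{\left(M \right)} = \sqrt{-2 + M}$ ($T{\left(M \right)} = \sqrt{M - 2} = \sqrt{-2 + M}$)
$r{\left(d \right)} T{\left(2 \right)} = \left(-4 + 625^{2} - 1250\right) \sqrt{-2 + 2} = \left(-4 + 390625 - 1250\right) \sqrt{0} = 389371 \cdot 0 = 0$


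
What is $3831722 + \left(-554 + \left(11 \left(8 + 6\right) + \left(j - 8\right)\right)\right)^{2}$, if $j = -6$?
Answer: $4003118$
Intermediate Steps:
$3831722 + \left(-554 + \left(11 \left(8 + 6\right) + \left(j - 8\right)\right)\right)^{2} = 3831722 + \left(-554 + \left(11 \left(8 + 6\right) - 14\right)\right)^{2} = 3831722 + \left(-554 + \left(11 \cdot 14 - 14\right)\right)^{2} = 3831722 + \left(-554 + \left(154 - 14\right)\right)^{2} = 3831722 + \left(-554 + 140\right)^{2} = 3831722 + \left(-414\right)^{2} = 3831722 + 171396 = 4003118$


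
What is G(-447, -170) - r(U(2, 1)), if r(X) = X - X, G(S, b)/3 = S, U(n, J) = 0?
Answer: -1341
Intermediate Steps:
G(S, b) = 3*S
r(X) = 0
G(-447, -170) - r(U(2, 1)) = 3*(-447) - 1*0 = -1341 + 0 = -1341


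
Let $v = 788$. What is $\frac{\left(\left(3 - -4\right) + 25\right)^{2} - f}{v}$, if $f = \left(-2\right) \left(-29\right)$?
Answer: $\frac{483}{394} \approx 1.2259$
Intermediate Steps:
$f = 58$
$\frac{\left(\left(3 - -4\right) + 25\right)^{2} - f}{v} = \frac{\left(\left(3 - -4\right) + 25\right)^{2} - 58}{788} = \left(\left(\left(3 + 4\right) + 25\right)^{2} - 58\right) \frac{1}{788} = \left(\left(7 + 25\right)^{2} - 58\right) \frac{1}{788} = \left(32^{2} - 58\right) \frac{1}{788} = \left(1024 - 58\right) \frac{1}{788} = 966 \cdot \frac{1}{788} = \frac{483}{394}$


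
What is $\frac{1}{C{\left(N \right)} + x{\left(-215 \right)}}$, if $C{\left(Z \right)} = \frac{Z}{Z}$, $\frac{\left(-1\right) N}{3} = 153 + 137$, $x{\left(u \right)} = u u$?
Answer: $\frac{1}{46226} \approx 2.1633 \cdot 10^{-5}$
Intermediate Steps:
$x{\left(u \right)} = u^{2}$
$N = -870$ ($N = - 3 \left(153 + 137\right) = \left(-3\right) 290 = -870$)
$C{\left(Z \right)} = 1$
$\frac{1}{C{\left(N \right)} + x{\left(-215 \right)}} = \frac{1}{1 + \left(-215\right)^{2}} = \frac{1}{1 + 46225} = \frac{1}{46226}$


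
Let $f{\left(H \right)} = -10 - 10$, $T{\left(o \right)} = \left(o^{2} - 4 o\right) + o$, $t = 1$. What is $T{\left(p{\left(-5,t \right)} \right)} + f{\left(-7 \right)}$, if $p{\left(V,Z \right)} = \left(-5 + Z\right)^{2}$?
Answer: $188$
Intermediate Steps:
$T{\left(o \right)} = o^{2} - 3 o$
$f{\left(H \right)} = -20$
$T{\left(p{\left(-5,t \right)} \right)} + f{\left(-7 \right)} = \left(-5 + 1\right)^{2} \left(-3 + \left(-5 + 1\right)^{2}\right) - 20 = \left(-4\right)^{2} \left(-3 + \left(-4\right)^{2}\right) - 20 = 16 \left(-3 + 16\right) - 20 = 16 \cdot 13 - 20 = 208 - 20 = 188$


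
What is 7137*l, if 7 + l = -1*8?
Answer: -107055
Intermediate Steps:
l = -15 (l = -7 - 1*8 = -7 - 8 = -15)
7137*l = 7137*(-15) = -107055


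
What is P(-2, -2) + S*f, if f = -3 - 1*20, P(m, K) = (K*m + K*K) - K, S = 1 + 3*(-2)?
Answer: 125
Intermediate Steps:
S = -5 (S = 1 - 6 = -5)
P(m, K) = K**2 - K + K*m (P(m, K) = (K*m + K**2) - K = (K**2 + K*m) - K = K**2 - K + K*m)
f = -23 (f = -3 - 20 = -23)
P(-2, -2) + S*f = -2*(-1 - 2 - 2) - 5*(-23) = -2*(-5) + 115 = 10 + 115 = 125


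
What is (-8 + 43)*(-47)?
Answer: -1645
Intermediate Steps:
(-8 + 43)*(-47) = 35*(-47) = -1645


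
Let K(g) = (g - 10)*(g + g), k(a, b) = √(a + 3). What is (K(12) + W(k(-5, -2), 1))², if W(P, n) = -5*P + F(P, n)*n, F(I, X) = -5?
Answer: 1799 - 430*I*√2 ≈ 1799.0 - 608.11*I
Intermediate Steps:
k(a, b) = √(3 + a)
K(g) = 2*g*(-10 + g) (K(g) = (-10 + g)*(2*g) = 2*g*(-10 + g))
W(P, n) = -5*P - 5*n
(K(12) + W(k(-5, -2), 1))² = (2*12*(-10 + 12) + (-5*√(3 - 5) - 5*1))² = (2*12*2 + (-5*I*√2 - 5))² = (48 + (-5*I*√2 - 5))² = (48 + (-5 - 5*I*√2))² = (43 - 5*I*√2)²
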